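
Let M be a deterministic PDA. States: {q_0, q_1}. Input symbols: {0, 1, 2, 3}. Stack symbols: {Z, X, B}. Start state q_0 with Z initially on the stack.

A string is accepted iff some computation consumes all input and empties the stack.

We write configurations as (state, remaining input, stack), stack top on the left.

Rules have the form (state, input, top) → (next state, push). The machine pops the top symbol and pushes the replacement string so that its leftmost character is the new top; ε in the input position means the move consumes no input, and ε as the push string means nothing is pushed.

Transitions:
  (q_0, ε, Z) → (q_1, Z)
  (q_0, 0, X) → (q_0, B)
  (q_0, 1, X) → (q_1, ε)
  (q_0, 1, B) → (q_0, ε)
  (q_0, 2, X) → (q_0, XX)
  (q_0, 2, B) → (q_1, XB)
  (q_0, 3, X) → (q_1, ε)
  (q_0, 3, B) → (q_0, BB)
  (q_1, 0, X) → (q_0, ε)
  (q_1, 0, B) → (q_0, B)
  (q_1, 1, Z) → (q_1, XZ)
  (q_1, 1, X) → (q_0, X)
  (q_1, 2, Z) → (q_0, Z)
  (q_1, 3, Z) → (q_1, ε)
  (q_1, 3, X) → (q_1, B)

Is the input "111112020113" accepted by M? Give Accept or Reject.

(q_0, 111112020113, Z)
  ε-move, top Z: go to q_1, push Z → (q_1, 111112020113, Z)
  read 1, top Z: go to q_1, push XZ → (q_1, 11112020113, XZ)
  read 1, top X: go to q_0, push X → (q_0, 1112020113, XZ)
  read 1, top X: go to q_1, push ε → (q_1, 112020113, Z)
  read 1, top Z: go to q_1, push XZ → (q_1, 12020113, XZ)
  read 1, top X: go to q_0, push X → (q_0, 2020113, XZ)
  read 2, top X: go to q_0, push XX → (q_0, 020113, XXZ)
  read 0, top X: go to q_0, push B → (q_0, 20113, BXZ)
  read 2, top B: go to q_1, push XB → (q_1, 0113, XBXZ)
  read 0, top X: go to q_0, push ε → (q_0, 113, BXZ)
  read 1, top B: go to q_0, push ε → (q_0, 13, XZ)
  read 1, top X: go to q_1, push ε → (q_1, 3, Z)
  read 3, top Z: go to q_1, push ε → (q_1, ε, ε)
All input consumed and the stack is empty.

Accept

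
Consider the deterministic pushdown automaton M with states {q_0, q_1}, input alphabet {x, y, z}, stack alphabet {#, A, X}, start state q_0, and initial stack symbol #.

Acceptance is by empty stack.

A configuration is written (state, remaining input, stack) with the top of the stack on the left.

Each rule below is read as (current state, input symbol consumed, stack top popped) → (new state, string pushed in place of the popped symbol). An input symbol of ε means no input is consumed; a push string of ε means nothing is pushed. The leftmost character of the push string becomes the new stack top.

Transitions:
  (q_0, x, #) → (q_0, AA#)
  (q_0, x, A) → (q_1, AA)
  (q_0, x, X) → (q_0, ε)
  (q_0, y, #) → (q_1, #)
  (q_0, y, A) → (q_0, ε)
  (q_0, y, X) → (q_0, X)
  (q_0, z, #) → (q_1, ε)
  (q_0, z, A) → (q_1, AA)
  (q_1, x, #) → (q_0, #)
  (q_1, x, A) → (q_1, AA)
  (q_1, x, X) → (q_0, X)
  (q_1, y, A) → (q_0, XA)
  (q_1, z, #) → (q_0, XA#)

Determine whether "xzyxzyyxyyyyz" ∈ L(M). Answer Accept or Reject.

Accept

(q_0, xzyxzyyxyyyyz, #)
  read x, top #: go to q_0, push AA# → (q_0, zyxzyyxyyyyz, AA#)
  read z, top A: go to q_1, push AA → (q_1, yxzyyxyyyyz, AAA#)
  read y, top A: go to q_0, push XA → (q_0, xzyyxyyyyz, XAAA#)
  read x, top X: go to q_0, push ε → (q_0, zyyxyyyyz, AAA#)
  read z, top A: go to q_1, push AA → (q_1, yyxyyyyz, AAAA#)
  read y, top A: go to q_0, push XA → (q_0, yxyyyyz, XAAAA#)
  read y, top X: go to q_0, push X → (q_0, xyyyyz, XAAAA#)
  read x, top X: go to q_0, push ε → (q_0, yyyyz, AAAA#)
  read y, top A: go to q_0, push ε → (q_0, yyyz, AAA#)
  read y, top A: go to q_0, push ε → (q_0, yyz, AA#)
  read y, top A: go to q_0, push ε → (q_0, yz, A#)
  read y, top A: go to q_0, push ε → (q_0, z, #)
  read z, top #: go to q_1, push ε → (q_1, ε, ε)
All input consumed and the stack is empty.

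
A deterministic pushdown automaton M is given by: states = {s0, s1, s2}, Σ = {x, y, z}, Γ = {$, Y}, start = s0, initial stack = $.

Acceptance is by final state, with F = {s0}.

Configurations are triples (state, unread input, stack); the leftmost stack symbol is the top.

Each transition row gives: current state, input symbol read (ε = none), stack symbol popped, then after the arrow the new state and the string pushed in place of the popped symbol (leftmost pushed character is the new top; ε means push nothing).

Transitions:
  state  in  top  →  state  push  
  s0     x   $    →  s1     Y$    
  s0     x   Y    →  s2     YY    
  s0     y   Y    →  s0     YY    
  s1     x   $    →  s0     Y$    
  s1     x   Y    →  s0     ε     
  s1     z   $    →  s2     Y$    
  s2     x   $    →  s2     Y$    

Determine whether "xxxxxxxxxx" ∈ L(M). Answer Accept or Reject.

Accept

(s0, xxxxxxxxxx, $) ⊢ (s1, xxxxxxxxx, Y$) ⊢ (s0, xxxxxxxx, $) ⊢ (s1, xxxxxxx, Y$) ⊢ (s0, xxxxxx, $) ⊢ (s1, xxxxx, Y$) ⊢ (s0, xxxx, $) ⊢ (s1, xxx, Y$) ⊢ (s0, xx, $) ⊢ (s1, x, Y$) ⊢ (s0, ε, $)
All input consumed; state s0 ∈ F.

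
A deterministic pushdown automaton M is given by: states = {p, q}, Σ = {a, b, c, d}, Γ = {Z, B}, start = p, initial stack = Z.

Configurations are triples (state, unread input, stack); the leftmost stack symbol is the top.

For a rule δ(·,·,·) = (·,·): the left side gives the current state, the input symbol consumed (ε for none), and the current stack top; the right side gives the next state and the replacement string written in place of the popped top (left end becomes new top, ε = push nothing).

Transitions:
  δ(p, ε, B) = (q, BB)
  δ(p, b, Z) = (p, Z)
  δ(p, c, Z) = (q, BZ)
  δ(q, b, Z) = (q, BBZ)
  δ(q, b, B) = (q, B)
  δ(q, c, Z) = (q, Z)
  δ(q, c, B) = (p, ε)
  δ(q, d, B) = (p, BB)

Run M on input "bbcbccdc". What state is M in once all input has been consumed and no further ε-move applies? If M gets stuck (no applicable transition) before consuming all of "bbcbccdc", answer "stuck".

q

(p, bbcbccdc, Z)
  read b, top Z: go to p, push Z → (p, bcbccdc, Z)
  read b, top Z: go to p, push Z → (p, cbccdc, Z)
  read c, top Z: go to q, push BZ → (q, bccdc, BZ)
  read b, top B: go to q, push B → (q, ccdc, BZ)
  read c, top B: go to p, push ε → (p, cdc, Z)
  read c, top Z: go to q, push BZ → (q, dc, BZ)
  read d, top B: go to p, push BB → (p, c, BBZ)
  ε-move, top B: go to q, push BB → (q, c, BBBZ)
  read c, top B: go to p, push ε → (p, ε, BBZ)
  ε-move, top B: go to q, push BB → (q, ε, BBBZ)
All input consumed; M is in state q.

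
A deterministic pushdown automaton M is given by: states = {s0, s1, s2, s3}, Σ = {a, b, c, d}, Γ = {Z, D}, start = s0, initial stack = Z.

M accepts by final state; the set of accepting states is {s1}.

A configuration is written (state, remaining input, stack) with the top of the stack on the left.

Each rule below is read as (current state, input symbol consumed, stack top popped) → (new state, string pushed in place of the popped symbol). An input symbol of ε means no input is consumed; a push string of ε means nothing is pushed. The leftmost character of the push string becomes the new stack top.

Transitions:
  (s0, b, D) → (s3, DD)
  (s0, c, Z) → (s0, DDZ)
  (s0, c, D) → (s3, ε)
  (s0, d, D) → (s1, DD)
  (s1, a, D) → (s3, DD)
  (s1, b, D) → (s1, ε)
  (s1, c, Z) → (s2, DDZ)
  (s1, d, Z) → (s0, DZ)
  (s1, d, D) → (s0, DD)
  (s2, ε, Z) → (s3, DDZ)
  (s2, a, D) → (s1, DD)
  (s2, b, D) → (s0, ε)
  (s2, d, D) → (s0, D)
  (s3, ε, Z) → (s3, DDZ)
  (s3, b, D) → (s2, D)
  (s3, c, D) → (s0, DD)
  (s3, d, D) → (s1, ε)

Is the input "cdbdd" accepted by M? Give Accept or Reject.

Accept

(s0, cdbdd, Z) ⊢ (s0, dbdd, DDZ) ⊢ (s1, bdd, DDDZ) ⊢ (s1, dd, DDZ) ⊢ (s0, d, DDDZ) ⊢ (s1, ε, DDDDZ)
All input consumed; state s1 ∈ F.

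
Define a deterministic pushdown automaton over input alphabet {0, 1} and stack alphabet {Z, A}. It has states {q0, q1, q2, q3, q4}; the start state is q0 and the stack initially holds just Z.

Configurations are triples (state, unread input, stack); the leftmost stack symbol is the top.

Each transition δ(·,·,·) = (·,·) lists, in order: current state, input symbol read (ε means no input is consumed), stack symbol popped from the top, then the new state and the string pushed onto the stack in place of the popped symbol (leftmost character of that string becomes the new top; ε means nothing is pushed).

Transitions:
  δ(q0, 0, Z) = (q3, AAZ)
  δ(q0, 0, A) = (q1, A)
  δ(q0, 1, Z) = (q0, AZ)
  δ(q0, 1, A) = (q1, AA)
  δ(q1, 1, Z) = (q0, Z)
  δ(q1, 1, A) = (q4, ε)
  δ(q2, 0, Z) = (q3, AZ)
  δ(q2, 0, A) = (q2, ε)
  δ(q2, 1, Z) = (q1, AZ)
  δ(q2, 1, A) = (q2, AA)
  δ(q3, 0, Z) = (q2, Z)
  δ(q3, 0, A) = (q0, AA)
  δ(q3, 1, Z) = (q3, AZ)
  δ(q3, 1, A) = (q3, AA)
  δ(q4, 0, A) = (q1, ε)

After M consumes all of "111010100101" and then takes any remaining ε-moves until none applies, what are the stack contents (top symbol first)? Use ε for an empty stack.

(q0, 111010100101, Z) ⊢ (q0, 11010100101, AZ) ⊢ (q1, 1010100101, AAZ) ⊢ (q4, 010100101, AZ) ⊢ (q1, 10100101, Z) ⊢ (q0, 0100101, Z) ⊢ (q3, 100101, AAZ) ⊢ (q3, 00101, AAAZ) ⊢ (q0, 0101, AAAAZ) ⊢ (q1, 101, AAAAZ) ⊢ (q4, 01, AAAZ) ⊢ (q1, 1, AAZ) ⊢ (q4, ε, AZ)
All input consumed in state q4 with stack AZ.

AZ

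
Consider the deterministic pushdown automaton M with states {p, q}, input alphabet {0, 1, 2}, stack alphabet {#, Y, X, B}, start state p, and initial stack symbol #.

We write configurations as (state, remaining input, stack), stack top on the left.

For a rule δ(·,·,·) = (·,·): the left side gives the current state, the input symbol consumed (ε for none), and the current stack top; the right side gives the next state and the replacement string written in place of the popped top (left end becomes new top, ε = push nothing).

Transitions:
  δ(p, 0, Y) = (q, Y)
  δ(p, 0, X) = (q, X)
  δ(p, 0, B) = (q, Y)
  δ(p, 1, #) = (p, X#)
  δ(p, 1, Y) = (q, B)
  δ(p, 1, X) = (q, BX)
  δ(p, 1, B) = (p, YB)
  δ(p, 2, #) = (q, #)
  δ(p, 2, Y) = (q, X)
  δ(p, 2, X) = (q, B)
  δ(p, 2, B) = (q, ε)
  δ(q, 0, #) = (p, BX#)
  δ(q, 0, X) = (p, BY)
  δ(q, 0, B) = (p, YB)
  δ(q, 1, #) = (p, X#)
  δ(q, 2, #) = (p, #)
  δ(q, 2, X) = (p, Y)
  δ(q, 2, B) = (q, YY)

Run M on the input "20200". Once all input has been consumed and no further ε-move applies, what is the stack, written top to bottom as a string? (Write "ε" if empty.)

(p, 20200, #)
  read 2, top #: go to q, push # → (q, 0200, #)
  read 0, top #: go to p, push BX# → (p, 200, BX#)
  read 2, top B: go to q, push ε → (q, 00, X#)
  read 0, top X: go to p, push BY → (p, 0, BY#)
  read 0, top B: go to q, push Y → (q, ε, YY#)
All input consumed in state q with stack YY#.

YY#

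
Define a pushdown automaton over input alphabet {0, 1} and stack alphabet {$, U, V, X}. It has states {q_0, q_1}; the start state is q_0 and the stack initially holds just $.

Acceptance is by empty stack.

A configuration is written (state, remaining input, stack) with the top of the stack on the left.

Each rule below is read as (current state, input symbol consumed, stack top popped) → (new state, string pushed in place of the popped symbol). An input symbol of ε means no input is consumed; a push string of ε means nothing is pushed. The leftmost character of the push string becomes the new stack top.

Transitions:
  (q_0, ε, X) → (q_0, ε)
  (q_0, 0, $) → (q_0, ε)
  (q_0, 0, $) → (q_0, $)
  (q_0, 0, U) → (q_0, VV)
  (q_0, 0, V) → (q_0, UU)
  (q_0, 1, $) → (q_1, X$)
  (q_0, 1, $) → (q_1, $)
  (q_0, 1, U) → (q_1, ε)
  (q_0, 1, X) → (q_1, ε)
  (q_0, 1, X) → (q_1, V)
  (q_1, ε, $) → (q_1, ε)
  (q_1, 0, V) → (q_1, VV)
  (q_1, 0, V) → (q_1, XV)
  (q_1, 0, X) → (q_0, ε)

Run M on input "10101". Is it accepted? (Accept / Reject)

Accept

One accepting computation: (q_0, 10101, $) ⊢ (q_1, 0101, X$) ⊢ (q_0, 101, $) ⊢ (q_1, 01, X$) ⊢ (q_0, 1, $) ⊢ (q_1, ε, $) ⊢ (q_1, ε, ε)
All input consumed and the stack is empty.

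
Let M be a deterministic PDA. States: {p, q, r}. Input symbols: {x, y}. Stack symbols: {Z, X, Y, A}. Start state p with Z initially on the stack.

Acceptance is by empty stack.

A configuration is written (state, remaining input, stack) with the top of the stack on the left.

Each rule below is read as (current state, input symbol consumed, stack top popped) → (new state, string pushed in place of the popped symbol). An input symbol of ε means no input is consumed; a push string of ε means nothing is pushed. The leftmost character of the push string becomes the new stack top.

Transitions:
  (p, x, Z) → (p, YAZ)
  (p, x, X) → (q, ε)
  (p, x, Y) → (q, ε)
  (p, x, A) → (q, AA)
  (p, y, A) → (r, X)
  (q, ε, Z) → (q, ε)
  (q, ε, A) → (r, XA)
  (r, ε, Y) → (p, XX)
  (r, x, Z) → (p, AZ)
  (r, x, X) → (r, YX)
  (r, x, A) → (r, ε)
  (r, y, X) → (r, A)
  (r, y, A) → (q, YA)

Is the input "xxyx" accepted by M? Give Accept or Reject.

(p, xxyx, Z)
  read x, top Z: go to p, push YAZ → (p, xyx, YAZ)
  read x, top Y: go to q, push ε → (q, yx, AZ)
  ε-move, top A: go to r, push XA → (r, yx, XAZ)
  read y, top X: go to r, push A → (r, x, AAZ)
  read x, top A: go to r, push ε → (r, ε, AZ)
All input consumed; stack is AZ, not empty, and no further ε-move applies.

Reject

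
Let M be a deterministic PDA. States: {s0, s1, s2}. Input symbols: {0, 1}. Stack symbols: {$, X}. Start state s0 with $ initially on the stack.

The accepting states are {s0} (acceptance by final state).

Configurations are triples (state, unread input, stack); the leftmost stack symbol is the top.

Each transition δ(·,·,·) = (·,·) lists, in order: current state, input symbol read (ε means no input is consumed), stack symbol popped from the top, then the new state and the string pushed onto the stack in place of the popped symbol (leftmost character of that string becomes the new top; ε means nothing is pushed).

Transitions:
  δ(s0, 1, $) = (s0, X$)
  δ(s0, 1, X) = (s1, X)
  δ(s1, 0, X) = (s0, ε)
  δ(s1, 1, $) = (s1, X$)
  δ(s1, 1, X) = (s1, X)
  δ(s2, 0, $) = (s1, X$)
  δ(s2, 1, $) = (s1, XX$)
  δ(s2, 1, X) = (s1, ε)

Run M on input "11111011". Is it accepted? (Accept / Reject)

Reject

(s0, 11111011, $)
  read 1, top $: go to s0, push X$ → (s0, 1111011, X$)
  read 1, top X: go to s1, push X → (s1, 111011, X$)
  read 1, top X: go to s1, push X → (s1, 11011, X$)
  read 1, top X: go to s1, push X → (s1, 1011, X$)
  read 1, top X: go to s1, push X → (s1, 011, X$)
  read 0, top X: go to s0, push ε → (s0, 11, $)
  read 1, top $: go to s0, push X$ → (s0, 1, X$)
  read 1, top X: go to s1, push X → (s1, ε, X$)
All input consumed; state s1 ∉ F and no further ε-move applies.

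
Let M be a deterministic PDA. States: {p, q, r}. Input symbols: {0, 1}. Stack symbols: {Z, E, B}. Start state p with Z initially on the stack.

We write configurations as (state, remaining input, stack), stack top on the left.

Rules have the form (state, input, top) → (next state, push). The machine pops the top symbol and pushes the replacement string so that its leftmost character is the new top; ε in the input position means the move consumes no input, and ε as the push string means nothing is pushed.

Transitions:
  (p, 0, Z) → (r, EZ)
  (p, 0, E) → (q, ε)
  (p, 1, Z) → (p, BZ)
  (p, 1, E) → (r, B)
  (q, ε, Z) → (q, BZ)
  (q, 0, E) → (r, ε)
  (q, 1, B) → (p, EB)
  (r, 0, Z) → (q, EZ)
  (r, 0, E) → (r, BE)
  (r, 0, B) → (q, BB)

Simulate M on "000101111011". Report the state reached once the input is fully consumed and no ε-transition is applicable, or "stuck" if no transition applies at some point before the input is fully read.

stuck

(p, 000101111011, Z) ⊢ (r, 00101111011, EZ) ⊢ (r, 0101111011, BEZ) ⊢ (q, 101111011, BBEZ) ⊢ (p, 01111011, EBBEZ) ⊢ (q, 1111011, BBEZ) ⊢ (p, 111011, EBBEZ) ⊢ (r, 11011, BBBEZ)
No transition for (r, 1, top B); M blocks with input 11011 remaining.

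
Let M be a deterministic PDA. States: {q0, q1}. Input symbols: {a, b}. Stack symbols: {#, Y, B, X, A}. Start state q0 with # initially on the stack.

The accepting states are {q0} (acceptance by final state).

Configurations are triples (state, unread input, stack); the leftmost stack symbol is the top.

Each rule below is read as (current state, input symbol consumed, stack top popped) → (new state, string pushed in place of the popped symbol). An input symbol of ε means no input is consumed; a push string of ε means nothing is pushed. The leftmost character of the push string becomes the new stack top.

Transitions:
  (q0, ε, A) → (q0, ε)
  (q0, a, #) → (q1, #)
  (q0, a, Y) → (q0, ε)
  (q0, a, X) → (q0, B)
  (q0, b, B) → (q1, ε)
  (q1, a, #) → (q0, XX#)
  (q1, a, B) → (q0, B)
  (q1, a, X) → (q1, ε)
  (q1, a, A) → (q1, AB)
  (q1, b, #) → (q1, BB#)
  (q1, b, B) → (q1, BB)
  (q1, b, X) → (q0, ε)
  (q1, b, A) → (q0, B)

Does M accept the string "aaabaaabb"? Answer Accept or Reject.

Accept

(q0, aaabaaabb, #) ⊢ (q1, aabaaabb, #) ⊢ (q0, abaaabb, XX#) ⊢ (q0, baaabb, BX#) ⊢ (q1, aaabb, X#) ⊢ (q1, aabb, #) ⊢ (q0, abb, XX#) ⊢ (q0, bb, BX#) ⊢ (q1, b, X#) ⊢ (q0, ε, #)
All input consumed; state q0 ∈ F.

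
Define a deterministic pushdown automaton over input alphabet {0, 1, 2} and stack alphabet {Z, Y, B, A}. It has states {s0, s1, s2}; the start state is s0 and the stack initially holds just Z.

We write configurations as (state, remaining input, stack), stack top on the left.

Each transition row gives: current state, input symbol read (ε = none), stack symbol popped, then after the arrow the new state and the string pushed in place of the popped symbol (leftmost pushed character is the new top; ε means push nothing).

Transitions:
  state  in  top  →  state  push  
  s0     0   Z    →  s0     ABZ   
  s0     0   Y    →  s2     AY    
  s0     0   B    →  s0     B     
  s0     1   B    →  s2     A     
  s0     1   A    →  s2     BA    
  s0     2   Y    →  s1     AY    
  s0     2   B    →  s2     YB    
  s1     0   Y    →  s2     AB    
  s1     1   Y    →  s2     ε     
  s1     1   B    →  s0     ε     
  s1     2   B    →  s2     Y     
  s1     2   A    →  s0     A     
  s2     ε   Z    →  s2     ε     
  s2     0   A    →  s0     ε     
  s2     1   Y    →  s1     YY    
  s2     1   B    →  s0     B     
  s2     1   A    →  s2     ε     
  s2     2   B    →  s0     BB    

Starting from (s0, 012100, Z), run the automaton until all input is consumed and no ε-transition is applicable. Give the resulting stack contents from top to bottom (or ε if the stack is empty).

BABZ

(s0, 012100, Z) ⊢ (s0, 12100, ABZ) ⊢ (s2, 2100, BABZ) ⊢ (s0, 100, BBABZ) ⊢ (s2, 00, ABABZ) ⊢ (s0, 0, BABZ) ⊢ (s0, ε, BABZ)
All input consumed in state s0 with stack BABZ.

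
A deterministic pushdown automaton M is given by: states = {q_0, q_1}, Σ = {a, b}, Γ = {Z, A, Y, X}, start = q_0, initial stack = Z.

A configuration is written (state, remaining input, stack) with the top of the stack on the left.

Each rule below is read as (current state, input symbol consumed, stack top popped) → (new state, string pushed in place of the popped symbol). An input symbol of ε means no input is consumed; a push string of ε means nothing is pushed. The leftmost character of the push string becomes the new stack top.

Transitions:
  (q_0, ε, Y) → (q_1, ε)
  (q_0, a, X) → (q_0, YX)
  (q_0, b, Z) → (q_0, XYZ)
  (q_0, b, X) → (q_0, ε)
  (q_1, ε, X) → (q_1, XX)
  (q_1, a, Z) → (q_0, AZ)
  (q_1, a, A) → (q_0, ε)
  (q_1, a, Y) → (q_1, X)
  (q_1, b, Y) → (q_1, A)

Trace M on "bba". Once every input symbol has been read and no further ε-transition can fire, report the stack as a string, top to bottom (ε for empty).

(q_0, bba, Z)
  read b, top Z: go to q_0, push XYZ → (q_0, ba, XYZ)
  read b, top X: go to q_0, push ε → (q_0, a, YZ)
  ε-move, top Y: go to q_1, push ε → (q_1, a, Z)
  read a, top Z: go to q_0, push AZ → (q_0, ε, AZ)
All input consumed in state q_0 with stack AZ.

AZ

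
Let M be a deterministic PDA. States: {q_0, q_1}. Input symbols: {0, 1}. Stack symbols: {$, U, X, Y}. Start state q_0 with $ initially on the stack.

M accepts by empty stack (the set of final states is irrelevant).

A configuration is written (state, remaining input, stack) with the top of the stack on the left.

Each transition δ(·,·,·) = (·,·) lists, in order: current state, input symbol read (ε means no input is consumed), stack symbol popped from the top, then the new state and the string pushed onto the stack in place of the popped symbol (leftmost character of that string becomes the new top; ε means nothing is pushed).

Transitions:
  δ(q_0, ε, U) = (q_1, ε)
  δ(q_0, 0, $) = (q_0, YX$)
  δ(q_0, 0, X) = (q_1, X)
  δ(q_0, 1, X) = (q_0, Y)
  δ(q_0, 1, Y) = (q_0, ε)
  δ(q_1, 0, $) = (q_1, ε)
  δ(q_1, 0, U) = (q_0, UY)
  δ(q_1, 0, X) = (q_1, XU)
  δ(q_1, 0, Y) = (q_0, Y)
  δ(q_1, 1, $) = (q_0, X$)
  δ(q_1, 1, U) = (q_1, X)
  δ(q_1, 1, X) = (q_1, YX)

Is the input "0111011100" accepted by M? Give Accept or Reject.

Reject

(q_0, 0111011100, $)
  read 0, top $: go to q_0, push YX$ → (q_0, 111011100, YX$)
  read 1, top Y: go to q_0, push ε → (q_0, 11011100, X$)
  read 1, top X: go to q_0, push Y → (q_0, 1011100, Y$)
  read 1, top Y: go to q_0, push ε → (q_0, 011100, $)
  read 0, top $: go to q_0, push YX$ → (q_0, 11100, YX$)
  read 1, top Y: go to q_0, push ε → (q_0, 1100, X$)
  read 1, top X: go to q_0, push Y → (q_0, 100, Y$)
  read 1, top Y: go to q_0, push ε → (q_0, 00, $)
  read 0, top $: go to q_0, push YX$ → (q_0, 0, YX$)
No transition applies at (q_0, 0, YX$); input not fully consumed.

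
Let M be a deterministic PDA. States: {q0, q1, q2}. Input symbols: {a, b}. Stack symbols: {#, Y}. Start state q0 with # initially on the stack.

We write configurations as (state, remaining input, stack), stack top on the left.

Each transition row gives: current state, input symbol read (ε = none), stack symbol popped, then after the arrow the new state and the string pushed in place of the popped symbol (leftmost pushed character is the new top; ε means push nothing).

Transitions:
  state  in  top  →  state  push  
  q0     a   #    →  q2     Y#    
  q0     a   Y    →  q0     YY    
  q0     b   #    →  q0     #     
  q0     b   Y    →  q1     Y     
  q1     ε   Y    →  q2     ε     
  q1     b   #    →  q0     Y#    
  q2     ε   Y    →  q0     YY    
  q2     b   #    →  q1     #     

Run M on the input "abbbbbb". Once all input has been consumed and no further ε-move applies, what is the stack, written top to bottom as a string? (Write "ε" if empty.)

(q0, abbbbbb, #) ⊢ (q2, bbbbbb, Y#) ⊢ (q0, bbbbbb, YY#) ⊢ (q1, bbbbb, YY#) ⊢ (q2, bbbbb, Y#) ⊢ (q0, bbbbb, YY#) ⊢ (q1, bbbb, YY#) ⊢ (q2, bbbb, Y#) ⊢ (q0, bbbb, YY#) ⊢ (q1, bbb, YY#) ⊢ (q2, bbb, Y#) ⊢ (q0, bbb, YY#) ⊢ (q1, bb, YY#) ⊢ (q2, bb, Y#) ⊢ (q0, bb, YY#) ⊢ (q1, b, YY#) ⊢ (q2, b, Y#) ⊢ (q0, b, YY#) ⊢ (q1, ε, YY#) ⊢ (q2, ε, Y#) ⊢ (q0, ε, YY#)
All input consumed in state q0 with stack YY#.

YY#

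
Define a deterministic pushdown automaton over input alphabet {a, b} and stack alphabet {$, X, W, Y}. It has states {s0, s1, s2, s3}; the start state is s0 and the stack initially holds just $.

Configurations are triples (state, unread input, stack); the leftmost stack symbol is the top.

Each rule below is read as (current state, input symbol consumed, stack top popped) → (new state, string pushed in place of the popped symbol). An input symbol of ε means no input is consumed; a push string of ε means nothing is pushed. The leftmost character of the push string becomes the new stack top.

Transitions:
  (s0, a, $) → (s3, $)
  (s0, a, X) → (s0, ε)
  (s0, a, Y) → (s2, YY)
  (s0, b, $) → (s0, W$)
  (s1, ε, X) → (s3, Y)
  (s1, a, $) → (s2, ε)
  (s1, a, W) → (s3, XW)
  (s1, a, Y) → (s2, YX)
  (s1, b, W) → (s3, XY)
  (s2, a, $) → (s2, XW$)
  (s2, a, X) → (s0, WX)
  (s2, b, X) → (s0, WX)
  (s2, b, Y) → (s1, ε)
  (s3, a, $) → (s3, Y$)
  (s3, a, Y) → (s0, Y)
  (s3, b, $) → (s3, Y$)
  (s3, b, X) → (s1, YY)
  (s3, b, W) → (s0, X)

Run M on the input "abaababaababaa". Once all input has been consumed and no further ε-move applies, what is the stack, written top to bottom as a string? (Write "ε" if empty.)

YY$

(s0, abaababaababaa, $)
  read a, top $: go to s3, push $ → (s3, baababaababaa, $)
  read b, top $: go to s3, push Y$ → (s3, aababaababaa, Y$)
  read a, top Y: go to s0, push Y → (s0, ababaababaa, Y$)
  read a, top Y: go to s2, push YY → (s2, babaababaa, YY$)
  read b, top Y: go to s1, push ε → (s1, abaababaa, Y$)
  read a, top Y: go to s2, push YX → (s2, baababaa, YX$)
  read b, top Y: go to s1, push ε → (s1, aababaa, X$)
  ε-move, top X: go to s3, push Y → (s3, aababaa, Y$)
  read a, top Y: go to s0, push Y → (s0, ababaa, Y$)
  read a, top Y: go to s2, push YY → (s2, babaa, YY$)
  read b, top Y: go to s1, push ε → (s1, abaa, Y$)
  read a, top Y: go to s2, push YX → (s2, baa, YX$)
  read b, top Y: go to s1, push ε → (s1, aa, X$)
  ε-move, top X: go to s3, push Y → (s3, aa, Y$)
  read a, top Y: go to s0, push Y → (s0, a, Y$)
  read a, top Y: go to s2, push YY → (s2, ε, YY$)
All input consumed in state s2 with stack YY$.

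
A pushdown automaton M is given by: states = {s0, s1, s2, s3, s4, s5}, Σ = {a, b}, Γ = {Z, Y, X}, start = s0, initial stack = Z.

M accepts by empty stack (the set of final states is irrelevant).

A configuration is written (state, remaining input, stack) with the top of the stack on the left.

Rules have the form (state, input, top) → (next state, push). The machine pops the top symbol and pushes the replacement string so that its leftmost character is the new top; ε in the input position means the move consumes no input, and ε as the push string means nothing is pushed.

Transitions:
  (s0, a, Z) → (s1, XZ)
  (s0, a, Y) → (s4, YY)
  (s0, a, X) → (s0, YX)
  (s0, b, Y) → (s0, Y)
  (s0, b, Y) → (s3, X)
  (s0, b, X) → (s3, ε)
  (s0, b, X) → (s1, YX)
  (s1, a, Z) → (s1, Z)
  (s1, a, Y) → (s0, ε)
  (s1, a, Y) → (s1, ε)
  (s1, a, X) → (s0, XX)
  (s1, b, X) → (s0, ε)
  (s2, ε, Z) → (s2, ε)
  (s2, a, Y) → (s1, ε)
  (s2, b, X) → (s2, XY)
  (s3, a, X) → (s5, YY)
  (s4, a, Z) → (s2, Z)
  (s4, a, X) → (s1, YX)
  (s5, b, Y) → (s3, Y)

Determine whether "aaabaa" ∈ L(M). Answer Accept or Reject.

No computation consumes all input and empties the stack.

Reject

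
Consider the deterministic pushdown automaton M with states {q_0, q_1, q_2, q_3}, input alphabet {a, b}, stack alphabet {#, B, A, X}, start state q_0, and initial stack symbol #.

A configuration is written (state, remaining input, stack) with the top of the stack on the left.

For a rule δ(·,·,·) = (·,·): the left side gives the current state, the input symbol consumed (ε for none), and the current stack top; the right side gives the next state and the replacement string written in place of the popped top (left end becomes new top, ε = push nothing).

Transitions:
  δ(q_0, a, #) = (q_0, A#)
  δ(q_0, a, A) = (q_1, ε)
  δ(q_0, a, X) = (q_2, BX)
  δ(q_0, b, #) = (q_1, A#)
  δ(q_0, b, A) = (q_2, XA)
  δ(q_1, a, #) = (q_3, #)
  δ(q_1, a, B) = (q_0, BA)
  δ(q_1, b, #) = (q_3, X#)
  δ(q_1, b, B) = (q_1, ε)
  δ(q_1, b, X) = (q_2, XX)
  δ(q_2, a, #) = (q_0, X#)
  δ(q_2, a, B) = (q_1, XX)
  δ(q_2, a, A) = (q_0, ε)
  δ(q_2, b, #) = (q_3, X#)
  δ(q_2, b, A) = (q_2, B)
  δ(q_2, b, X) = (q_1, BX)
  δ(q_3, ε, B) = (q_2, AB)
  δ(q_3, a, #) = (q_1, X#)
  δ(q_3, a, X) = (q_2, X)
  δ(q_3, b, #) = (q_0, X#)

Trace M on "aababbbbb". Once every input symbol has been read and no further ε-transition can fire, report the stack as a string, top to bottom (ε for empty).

XX#

(q_0, aababbbbb, #)
  read a, top #: go to q_0, push A# → (q_0, ababbbbb, A#)
  read a, top A: go to q_1, push ε → (q_1, babbbbb, #)
  read b, top #: go to q_3, push X# → (q_3, abbbbb, X#)
  read a, top X: go to q_2, push X → (q_2, bbbbb, X#)
  read b, top X: go to q_1, push BX → (q_1, bbbb, BX#)
  read b, top B: go to q_1, push ε → (q_1, bbb, X#)
  read b, top X: go to q_2, push XX → (q_2, bb, XX#)
  read b, top X: go to q_1, push BX → (q_1, b, BXX#)
  read b, top B: go to q_1, push ε → (q_1, ε, XX#)
All input consumed in state q_1 with stack XX#.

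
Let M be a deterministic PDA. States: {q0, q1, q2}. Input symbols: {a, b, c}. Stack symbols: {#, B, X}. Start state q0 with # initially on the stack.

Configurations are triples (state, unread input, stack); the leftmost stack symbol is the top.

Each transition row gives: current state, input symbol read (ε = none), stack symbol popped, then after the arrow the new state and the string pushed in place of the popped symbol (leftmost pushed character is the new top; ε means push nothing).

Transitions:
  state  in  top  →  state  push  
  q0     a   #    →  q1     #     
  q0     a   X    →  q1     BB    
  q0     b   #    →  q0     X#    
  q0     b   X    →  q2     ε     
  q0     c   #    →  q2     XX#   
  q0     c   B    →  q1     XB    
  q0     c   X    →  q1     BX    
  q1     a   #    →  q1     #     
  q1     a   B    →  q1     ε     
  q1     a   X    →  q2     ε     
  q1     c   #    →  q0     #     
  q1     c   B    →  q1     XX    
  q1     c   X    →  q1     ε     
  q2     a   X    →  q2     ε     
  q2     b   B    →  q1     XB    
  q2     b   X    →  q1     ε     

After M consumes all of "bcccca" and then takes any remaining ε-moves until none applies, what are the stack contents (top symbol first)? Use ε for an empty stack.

(q0, bcccca, #)
  read b, top #: go to q0, push X# → (q0, cccca, X#)
  read c, top X: go to q1, push BX → (q1, ccca, BX#)
  read c, top B: go to q1, push XX → (q1, cca, XXX#)
  read c, top X: go to q1, push ε → (q1, ca, XX#)
  read c, top X: go to q1, push ε → (q1, a, X#)
  read a, top X: go to q2, push ε → (q2, ε, #)
All input consumed in state q2 with stack #.

#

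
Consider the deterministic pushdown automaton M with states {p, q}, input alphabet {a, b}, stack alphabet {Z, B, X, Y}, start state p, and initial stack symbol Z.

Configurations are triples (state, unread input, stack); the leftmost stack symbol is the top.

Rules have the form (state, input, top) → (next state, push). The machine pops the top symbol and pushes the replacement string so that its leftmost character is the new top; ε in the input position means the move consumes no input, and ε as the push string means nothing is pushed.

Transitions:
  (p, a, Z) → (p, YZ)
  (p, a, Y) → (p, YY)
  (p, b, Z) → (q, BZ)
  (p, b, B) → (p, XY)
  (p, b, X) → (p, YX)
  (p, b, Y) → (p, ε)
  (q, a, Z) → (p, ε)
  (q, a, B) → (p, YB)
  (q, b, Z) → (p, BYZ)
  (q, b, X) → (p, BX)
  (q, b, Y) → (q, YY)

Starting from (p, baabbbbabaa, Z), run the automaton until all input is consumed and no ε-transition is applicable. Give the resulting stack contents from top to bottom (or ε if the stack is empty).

(p, baabbbbabaa, Z) ⊢ (q, aabbbbabaa, BZ) ⊢ (p, abbbbabaa, YBZ) ⊢ (p, bbbbabaa, YYBZ) ⊢ (p, bbbabaa, YBZ) ⊢ (p, bbabaa, BZ) ⊢ (p, babaa, XYZ) ⊢ (p, abaa, YXYZ) ⊢ (p, baa, YYXYZ) ⊢ (p, aa, YXYZ) ⊢ (p, a, YYXYZ) ⊢ (p, ε, YYYXYZ)
All input consumed in state p with stack YYYXYZ.

YYYXYZ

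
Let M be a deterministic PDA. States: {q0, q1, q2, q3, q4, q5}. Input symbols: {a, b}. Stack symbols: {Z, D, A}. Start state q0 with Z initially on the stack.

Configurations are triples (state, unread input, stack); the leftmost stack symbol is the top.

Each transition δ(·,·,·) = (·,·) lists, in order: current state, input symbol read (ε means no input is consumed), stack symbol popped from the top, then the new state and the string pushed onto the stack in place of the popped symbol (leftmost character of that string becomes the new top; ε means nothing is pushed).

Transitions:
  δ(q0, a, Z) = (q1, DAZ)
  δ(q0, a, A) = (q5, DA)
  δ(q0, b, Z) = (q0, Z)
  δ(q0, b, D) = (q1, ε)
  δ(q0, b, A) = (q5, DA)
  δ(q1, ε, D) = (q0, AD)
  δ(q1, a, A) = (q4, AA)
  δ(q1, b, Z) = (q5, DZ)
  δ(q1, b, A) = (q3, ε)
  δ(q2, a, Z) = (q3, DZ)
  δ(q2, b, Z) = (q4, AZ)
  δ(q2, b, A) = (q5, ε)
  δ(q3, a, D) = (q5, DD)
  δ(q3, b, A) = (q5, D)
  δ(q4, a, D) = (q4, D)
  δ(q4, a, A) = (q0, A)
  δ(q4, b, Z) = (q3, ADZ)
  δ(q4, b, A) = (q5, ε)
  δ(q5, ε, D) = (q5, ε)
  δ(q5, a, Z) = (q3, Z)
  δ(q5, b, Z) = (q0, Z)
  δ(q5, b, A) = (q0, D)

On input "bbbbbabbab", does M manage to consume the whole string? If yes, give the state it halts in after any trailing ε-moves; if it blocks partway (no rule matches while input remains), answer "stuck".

stuck

(q0, bbbbbabbab, Z)
  read b, top Z: go to q0, push Z → (q0, bbbbabbab, Z)
  read b, top Z: go to q0, push Z → (q0, bbbabbab, Z)
  read b, top Z: go to q0, push Z → (q0, bbabbab, Z)
  read b, top Z: go to q0, push Z → (q0, babbab, Z)
  read b, top Z: go to q0, push Z → (q0, abbab, Z)
  read a, top Z: go to q1, push DAZ → (q1, bbab, DAZ)
  ε-move, top D: go to q0, push AD → (q0, bbab, ADAZ)
  read b, top A: go to q5, push DA → (q5, bab, DADAZ)
  ε-move, top D: go to q5, push ε → (q5, bab, ADAZ)
  read b, top A: go to q0, push D → (q0, ab, DDAZ)
No transition for (q0, a, top D); M blocks with input ab remaining.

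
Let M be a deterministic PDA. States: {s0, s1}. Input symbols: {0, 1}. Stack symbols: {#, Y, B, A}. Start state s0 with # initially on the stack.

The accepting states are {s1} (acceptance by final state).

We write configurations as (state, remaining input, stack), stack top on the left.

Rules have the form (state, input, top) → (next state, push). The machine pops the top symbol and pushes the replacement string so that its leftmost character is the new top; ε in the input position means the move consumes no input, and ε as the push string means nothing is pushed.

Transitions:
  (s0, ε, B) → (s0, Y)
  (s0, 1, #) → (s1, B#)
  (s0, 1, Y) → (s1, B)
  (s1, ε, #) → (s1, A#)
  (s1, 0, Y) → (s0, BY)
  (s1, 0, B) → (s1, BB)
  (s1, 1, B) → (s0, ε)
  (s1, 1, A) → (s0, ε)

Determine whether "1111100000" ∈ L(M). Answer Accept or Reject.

Accept

(s0, 1111100000, #)
  read 1, top #: go to s1, push B# → (s1, 111100000, B#)
  read 1, top B: go to s0, push ε → (s0, 11100000, #)
  read 1, top #: go to s1, push B# → (s1, 1100000, B#)
  read 1, top B: go to s0, push ε → (s0, 100000, #)
  read 1, top #: go to s1, push B# → (s1, 00000, B#)
  read 0, top B: go to s1, push BB → (s1, 0000, BB#)
  read 0, top B: go to s1, push BB → (s1, 000, BBB#)
  read 0, top B: go to s1, push BB → (s1, 00, BBBB#)
  read 0, top B: go to s1, push BB → (s1, 0, BBBBB#)
  read 0, top B: go to s1, push BB → (s1, ε, BBBBBB#)
All input consumed; state s1 ∈ F.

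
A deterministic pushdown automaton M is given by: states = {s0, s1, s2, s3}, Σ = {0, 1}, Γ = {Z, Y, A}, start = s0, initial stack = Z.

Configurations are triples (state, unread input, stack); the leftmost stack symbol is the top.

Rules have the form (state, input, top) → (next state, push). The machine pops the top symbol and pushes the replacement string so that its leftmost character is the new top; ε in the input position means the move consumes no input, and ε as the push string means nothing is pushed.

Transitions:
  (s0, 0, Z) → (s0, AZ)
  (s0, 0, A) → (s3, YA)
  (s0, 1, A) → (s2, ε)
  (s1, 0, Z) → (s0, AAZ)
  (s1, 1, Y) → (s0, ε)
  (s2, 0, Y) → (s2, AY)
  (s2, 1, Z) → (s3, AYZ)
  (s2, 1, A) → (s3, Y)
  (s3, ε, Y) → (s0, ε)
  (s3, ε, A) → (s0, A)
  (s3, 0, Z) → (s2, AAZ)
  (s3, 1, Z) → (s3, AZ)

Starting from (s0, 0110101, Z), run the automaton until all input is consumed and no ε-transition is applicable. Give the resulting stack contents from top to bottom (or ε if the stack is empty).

YZ

(s0, 0110101, Z) ⊢ (s0, 110101, AZ) ⊢ (s2, 10101, Z) ⊢ (s3, 0101, AYZ) ⊢ (s0, 0101, AYZ) ⊢ (s3, 101, YAYZ) ⊢ (s0, 101, AYZ) ⊢ (s2, 01, YZ) ⊢ (s2, 1, AYZ) ⊢ (s3, ε, YYZ) ⊢ (s0, ε, YZ)
All input consumed in state s0 with stack YZ.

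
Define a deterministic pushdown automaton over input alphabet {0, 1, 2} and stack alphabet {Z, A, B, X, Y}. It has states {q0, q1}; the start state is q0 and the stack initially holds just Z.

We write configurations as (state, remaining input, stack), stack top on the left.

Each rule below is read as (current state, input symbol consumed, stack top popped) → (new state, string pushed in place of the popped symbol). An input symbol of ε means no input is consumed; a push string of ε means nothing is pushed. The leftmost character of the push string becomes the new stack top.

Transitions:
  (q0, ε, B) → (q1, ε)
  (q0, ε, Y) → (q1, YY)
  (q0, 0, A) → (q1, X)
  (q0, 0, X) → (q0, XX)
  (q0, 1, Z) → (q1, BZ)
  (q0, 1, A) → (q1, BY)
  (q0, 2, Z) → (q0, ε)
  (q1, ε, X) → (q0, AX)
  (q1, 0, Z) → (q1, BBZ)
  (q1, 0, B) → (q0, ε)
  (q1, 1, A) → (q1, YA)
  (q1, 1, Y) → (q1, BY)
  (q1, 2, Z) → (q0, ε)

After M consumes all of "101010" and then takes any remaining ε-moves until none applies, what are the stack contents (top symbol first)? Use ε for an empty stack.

Z

(q0, 101010, Z) ⊢ (q1, 01010, BZ) ⊢ (q0, 1010, Z) ⊢ (q1, 010, BZ) ⊢ (q0, 10, Z) ⊢ (q1, 0, BZ) ⊢ (q0, ε, Z)
All input consumed in state q0 with stack Z.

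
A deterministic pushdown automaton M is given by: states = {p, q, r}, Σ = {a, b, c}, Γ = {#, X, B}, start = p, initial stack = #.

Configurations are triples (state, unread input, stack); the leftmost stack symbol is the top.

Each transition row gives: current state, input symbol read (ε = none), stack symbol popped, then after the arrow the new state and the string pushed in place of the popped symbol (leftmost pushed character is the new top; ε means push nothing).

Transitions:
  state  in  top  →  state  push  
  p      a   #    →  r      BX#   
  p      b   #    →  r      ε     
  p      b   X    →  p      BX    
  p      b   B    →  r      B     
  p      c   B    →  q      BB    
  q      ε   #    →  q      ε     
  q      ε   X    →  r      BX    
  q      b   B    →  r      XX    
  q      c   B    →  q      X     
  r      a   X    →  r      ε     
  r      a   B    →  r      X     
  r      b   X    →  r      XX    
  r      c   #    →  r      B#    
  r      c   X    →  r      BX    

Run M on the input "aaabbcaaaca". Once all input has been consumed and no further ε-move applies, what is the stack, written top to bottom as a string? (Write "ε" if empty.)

XXX#

(p, aaabbcaaaca, #) ⊢ (r, aabbcaaaca, BX#) ⊢ (r, abbcaaaca, XX#) ⊢ (r, bbcaaaca, X#) ⊢ (r, bcaaaca, XX#) ⊢ (r, caaaca, XXX#) ⊢ (r, aaaca, BXXX#) ⊢ (r, aaca, XXXX#) ⊢ (r, aca, XXX#) ⊢ (r, ca, XX#) ⊢ (r, a, BXX#) ⊢ (r, ε, XXX#)
All input consumed in state r with stack XXX#.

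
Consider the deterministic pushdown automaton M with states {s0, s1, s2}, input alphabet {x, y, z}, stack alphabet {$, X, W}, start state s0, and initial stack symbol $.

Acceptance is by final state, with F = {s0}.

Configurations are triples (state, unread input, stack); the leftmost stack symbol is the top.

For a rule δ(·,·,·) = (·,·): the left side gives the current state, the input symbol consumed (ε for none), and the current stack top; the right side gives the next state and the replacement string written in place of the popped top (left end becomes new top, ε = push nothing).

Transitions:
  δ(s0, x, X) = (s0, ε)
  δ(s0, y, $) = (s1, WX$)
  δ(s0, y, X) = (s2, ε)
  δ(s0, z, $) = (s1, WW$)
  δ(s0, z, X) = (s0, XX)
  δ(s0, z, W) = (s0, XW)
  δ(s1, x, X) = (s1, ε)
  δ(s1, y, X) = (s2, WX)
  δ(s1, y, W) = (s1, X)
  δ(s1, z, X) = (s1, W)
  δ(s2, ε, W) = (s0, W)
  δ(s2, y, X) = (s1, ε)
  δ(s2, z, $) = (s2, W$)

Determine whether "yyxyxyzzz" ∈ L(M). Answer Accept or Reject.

(s0, yyxyxyzzz, $)
  read y, top $: go to s1, push WX$ → (s1, yxyxyzzz, WX$)
  read y, top W: go to s1, push X → (s1, xyxyzzz, XX$)
  read x, top X: go to s1, push ε → (s1, yxyzzz, X$)
  read y, top X: go to s2, push WX → (s2, xyzzz, WX$)
  ε-move, top W: go to s0, push W → (s0, xyzzz, WX$)
No transition applies at (s0, xyzzz, WX$); input not fully consumed.

Reject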